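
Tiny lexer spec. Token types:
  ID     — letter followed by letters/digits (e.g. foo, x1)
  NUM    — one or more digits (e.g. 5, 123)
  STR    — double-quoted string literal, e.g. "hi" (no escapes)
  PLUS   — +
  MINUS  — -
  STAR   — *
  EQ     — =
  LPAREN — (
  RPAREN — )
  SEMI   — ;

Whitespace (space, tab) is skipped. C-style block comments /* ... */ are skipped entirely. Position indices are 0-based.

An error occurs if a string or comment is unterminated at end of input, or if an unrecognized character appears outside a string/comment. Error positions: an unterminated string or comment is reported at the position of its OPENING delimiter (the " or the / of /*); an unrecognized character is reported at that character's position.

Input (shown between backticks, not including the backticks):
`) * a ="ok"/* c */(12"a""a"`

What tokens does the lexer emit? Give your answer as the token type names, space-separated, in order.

pos=0: emit RPAREN ')'
pos=2: emit STAR '*'
pos=4: emit ID 'a' (now at pos=5)
pos=6: emit EQ '='
pos=7: enter STRING mode
pos=7: emit STR "ok" (now at pos=11)
pos=11: enter COMMENT mode (saw '/*')
exit COMMENT mode (now at pos=18)
pos=18: emit LPAREN '('
pos=19: emit NUM '12' (now at pos=21)
pos=21: enter STRING mode
pos=21: emit STR "a" (now at pos=24)
pos=24: enter STRING mode
pos=24: emit STR "a" (now at pos=27)
DONE. 9 tokens: [RPAREN, STAR, ID, EQ, STR, LPAREN, NUM, STR, STR]

Answer: RPAREN STAR ID EQ STR LPAREN NUM STR STR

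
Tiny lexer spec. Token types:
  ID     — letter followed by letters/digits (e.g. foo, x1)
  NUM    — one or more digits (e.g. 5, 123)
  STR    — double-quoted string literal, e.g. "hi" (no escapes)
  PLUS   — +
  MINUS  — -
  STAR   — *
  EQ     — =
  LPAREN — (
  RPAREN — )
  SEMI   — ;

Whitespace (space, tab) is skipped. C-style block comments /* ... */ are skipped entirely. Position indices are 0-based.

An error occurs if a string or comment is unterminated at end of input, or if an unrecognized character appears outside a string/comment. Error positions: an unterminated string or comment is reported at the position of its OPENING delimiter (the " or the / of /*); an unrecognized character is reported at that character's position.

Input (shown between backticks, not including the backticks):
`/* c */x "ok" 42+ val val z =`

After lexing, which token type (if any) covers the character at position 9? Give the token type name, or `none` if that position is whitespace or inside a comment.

Answer: STR

Derivation:
pos=0: enter COMMENT mode (saw '/*')
exit COMMENT mode (now at pos=7)
pos=7: emit ID 'x' (now at pos=8)
pos=9: enter STRING mode
pos=9: emit STR "ok" (now at pos=13)
pos=14: emit NUM '42' (now at pos=16)
pos=16: emit PLUS '+'
pos=18: emit ID 'val' (now at pos=21)
pos=22: emit ID 'val' (now at pos=25)
pos=26: emit ID 'z' (now at pos=27)
pos=28: emit EQ '='
DONE. 8 tokens: [ID, STR, NUM, PLUS, ID, ID, ID, EQ]
Position 9: char is '"' -> STR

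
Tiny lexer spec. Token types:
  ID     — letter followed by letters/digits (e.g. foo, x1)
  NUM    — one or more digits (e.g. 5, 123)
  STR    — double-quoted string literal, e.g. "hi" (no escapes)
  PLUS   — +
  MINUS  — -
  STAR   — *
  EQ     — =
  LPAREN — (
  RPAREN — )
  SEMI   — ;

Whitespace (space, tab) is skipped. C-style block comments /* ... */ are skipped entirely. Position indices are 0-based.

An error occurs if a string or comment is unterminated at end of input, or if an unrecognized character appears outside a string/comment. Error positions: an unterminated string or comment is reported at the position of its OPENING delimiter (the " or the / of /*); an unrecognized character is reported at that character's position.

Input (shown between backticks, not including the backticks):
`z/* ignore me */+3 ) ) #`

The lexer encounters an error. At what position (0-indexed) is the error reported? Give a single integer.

Answer: 23

Derivation:
pos=0: emit ID 'z' (now at pos=1)
pos=1: enter COMMENT mode (saw '/*')
exit COMMENT mode (now at pos=16)
pos=16: emit PLUS '+'
pos=17: emit NUM '3' (now at pos=18)
pos=19: emit RPAREN ')'
pos=21: emit RPAREN ')'
pos=23: ERROR — unrecognized char '#'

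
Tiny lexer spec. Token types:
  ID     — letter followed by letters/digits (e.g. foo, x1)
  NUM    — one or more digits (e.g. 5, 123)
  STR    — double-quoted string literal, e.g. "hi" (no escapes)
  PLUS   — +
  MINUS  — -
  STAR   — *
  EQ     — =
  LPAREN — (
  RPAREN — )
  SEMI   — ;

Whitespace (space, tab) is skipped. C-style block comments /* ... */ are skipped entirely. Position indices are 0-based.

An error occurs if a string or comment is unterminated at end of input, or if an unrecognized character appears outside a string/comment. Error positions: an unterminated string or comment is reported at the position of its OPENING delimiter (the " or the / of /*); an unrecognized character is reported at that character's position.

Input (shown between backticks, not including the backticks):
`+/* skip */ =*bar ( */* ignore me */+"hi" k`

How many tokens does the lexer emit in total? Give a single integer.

Answer: 9

Derivation:
pos=0: emit PLUS '+'
pos=1: enter COMMENT mode (saw '/*')
exit COMMENT mode (now at pos=11)
pos=12: emit EQ '='
pos=13: emit STAR '*'
pos=14: emit ID 'bar' (now at pos=17)
pos=18: emit LPAREN '('
pos=20: emit STAR '*'
pos=21: enter COMMENT mode (saw '/*')
exit COMMENT mode (now at pos=36)
pos=36: emit PLUS '+'
pos=37: enter STRING mode
pos=37: emit STR "hi" (now at pos=41)
pos=42: emit ID 'k' (now at pos=43)
DONE. 9 tokens: [PLUS, EQ, STAR, ID, LPAREN, STAR, PLUS, STR, ID]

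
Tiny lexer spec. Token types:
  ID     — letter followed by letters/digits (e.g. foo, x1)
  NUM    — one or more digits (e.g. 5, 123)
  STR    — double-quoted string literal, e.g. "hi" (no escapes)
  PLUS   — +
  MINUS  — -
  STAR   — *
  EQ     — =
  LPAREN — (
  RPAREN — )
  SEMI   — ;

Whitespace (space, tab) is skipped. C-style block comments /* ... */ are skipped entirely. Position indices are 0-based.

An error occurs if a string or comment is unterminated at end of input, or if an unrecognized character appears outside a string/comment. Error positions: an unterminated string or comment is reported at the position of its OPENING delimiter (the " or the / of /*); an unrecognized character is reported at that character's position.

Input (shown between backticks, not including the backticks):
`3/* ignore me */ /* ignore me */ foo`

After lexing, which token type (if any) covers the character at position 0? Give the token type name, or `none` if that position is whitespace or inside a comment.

Answer: NUM

Derivation:
pos=0: emit NUM '3' (now at pos=1)
pos=1: enter COMMENT mode (saw '/*')
exit COMMENT mode (now at pos=16)
pos=17: enter COMMENT mode (saw '/*')
exit COMMENT mode (now at pos=32)
pos=33: emit ID 'foo' (now at pos=36)
DONE. 2 tokens: [NUM, ID]
Position 0: char is '3' -> NUM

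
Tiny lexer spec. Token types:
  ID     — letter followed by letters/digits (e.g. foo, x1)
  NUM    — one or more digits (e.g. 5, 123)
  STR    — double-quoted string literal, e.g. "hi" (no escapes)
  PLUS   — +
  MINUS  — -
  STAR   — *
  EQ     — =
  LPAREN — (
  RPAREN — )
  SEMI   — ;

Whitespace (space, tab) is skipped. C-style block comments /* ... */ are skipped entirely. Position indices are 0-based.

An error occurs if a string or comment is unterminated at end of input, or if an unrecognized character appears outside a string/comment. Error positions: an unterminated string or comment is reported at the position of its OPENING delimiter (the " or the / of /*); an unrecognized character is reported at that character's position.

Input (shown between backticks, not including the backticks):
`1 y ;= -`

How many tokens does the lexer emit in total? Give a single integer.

pos=0: emit NUM '1' (now at pos=1)
pos=2: emit ID 'y' (now at pos=3)
pos=4: emit SEMI ';'
pos=5: emit EQ '='
pos=7: emit MINUS '-'
DONE. 5 tokens: [NUM, ID, SEMI, EQ, MINUS]

Answer: 5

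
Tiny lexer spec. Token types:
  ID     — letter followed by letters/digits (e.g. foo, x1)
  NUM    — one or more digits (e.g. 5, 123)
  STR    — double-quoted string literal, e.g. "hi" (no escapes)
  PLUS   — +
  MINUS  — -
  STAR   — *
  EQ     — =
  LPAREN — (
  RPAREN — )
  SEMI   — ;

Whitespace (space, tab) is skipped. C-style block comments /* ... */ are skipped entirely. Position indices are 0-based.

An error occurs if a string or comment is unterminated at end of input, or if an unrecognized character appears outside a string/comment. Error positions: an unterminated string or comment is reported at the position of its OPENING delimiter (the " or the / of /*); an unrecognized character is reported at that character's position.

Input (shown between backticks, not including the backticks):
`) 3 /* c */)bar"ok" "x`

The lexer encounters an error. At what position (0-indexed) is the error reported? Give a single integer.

Answer: 20

Derivation:
pos=0: emit RPAREN ')'
pos=2: emit NUM '3' (now at pos=3)
pos=4: enter COMMENT mode (saw '/*')
exit COMMENT mode (now at pos=11)
pos=11: emit RPAREN ')'
pos=12: emit ID 'bar' (now at pos=15)
pos=15: enter STRING mode
pos=15: emit STR "ok" (now at pos=19)
pos=20: enter STRING mode
pos=20: ERROR — unterminated string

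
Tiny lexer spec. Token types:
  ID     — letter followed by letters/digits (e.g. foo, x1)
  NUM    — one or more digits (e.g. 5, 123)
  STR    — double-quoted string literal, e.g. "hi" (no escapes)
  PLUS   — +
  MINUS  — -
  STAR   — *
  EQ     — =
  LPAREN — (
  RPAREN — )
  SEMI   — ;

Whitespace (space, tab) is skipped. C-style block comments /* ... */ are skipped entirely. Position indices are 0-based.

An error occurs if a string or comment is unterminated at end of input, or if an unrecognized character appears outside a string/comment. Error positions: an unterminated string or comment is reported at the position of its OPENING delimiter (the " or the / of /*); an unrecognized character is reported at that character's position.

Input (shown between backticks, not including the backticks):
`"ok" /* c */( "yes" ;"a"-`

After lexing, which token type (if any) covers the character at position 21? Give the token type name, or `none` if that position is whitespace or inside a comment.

Answer: STR

Derivation:
pos=0: enter STRING mode
pos=0: emit STR "ok" (now at pos=4)
pos=5: enter COMMENT mode (saw '/*')
exit COMMENT mode (now at pos=12)
pos=12: emit LPAREN '('
pos=14: enter STRING mode
pos=14: emit STR "yes" (now at pos=19)
pos=20: emit SEMI ';'
pos=21: enter STRING mode
pos=21: emit STR "a" (now at pos=24)
pos=24: emit MINUS '-'
DONE. 6 tokens: [STR, LPAREN, STR, SEMI, STR, MINUS]
Position 21: char is '"' -> STR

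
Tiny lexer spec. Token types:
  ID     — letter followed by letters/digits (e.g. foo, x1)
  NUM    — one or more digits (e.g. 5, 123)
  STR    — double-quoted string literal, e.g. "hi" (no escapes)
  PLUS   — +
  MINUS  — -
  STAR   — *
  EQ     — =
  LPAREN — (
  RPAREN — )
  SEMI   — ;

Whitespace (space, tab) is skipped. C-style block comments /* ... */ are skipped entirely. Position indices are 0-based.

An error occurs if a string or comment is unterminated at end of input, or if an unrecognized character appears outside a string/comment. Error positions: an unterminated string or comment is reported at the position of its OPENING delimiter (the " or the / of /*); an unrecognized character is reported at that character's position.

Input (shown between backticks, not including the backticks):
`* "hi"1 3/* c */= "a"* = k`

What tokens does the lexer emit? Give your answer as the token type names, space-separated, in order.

Answer: STAR STR NUM NUM EQ STR STAR EQ ID

Derivation:
pos=0: emit STAR '*'
pos=2: enter STRING mode
pos=2: emit STR "hi" (now at pos=6)
pos=6: emit NUM '1' (now at pos=7)
pos=8: emit NUM '3' (now at pos=9)
pos=9: enter COMMENT mode (saw '/*')
exit COMMENT mode (now at pos=16)
pos=16: emit EQ '='
pos=18: enter STRING mode
pos=18: emit STR "a" (now at pos=21)
pos=21: emit STAR '*'
pos=23: emit EQ '='
pos=25: emit ID 'k' (now at pos=26)
DONE. 9 tokens: [STAR, STR, NUM, NUM, EQ, STR, STAR, EQ, ID]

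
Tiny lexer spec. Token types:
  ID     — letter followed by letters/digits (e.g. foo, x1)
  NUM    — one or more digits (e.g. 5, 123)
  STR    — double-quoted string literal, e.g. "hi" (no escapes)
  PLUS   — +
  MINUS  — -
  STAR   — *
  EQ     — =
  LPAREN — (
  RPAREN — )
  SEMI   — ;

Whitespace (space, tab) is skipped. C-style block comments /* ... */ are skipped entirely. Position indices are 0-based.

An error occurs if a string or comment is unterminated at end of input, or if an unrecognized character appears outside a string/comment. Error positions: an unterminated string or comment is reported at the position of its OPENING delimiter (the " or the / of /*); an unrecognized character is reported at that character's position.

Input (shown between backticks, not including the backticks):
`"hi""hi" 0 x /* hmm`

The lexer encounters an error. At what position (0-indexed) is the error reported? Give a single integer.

pos=0: enter STRING mode
pos=0: emit STR "hi" (now at pos=4)
pos=4: enter STRING mode
pos=4: emit STR "hi" (now at pos=8)
pos=9: emit NUM '0' (now at pos=10)
pos=11: emit ID 'x' (now at pos=12)
pos=13: enter COMMENT mode (saw '/*')
pos=13: ERROR — unterminated comment (reached EOF)

Answer: 13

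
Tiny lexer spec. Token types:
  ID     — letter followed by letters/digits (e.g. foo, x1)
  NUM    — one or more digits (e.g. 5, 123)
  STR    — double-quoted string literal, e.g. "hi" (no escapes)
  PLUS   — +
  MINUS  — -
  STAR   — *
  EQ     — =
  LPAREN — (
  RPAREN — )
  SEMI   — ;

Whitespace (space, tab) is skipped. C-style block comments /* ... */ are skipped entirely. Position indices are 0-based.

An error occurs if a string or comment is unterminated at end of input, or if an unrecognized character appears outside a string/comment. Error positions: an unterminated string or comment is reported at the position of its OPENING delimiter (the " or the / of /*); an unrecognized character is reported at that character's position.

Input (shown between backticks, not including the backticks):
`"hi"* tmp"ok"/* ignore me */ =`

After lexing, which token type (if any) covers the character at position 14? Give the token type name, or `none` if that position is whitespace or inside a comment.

pos=0: enter STRING mode
pos=0: emit STR "hi" (now at pos=4)
pos=4: emit STAR '*'
pos=6: emit ID 'tmp' (now at pos=9)
pos=9: enter STRING mode
pos=9: emit STR "ok" (now at pos=13)
pos=13: enter COMMENT mode (saw '/*')
exit COMMENT mode (now at pos=28)
pos=29: emit EQ '='
DONE. 5 tokens: [STR, STAR, ID, STR, EQ]
Position 14: char is '*' -> none

Answer: none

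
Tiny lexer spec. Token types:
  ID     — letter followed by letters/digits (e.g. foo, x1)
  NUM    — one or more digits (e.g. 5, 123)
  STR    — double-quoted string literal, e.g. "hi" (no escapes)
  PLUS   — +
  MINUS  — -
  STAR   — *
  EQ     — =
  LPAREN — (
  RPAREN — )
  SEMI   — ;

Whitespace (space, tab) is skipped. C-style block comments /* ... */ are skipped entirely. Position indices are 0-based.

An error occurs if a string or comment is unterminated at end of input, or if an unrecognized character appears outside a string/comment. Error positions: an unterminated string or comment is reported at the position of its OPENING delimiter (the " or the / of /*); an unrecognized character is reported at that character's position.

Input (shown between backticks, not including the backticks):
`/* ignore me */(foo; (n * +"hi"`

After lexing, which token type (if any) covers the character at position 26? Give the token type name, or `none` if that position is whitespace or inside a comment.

pos=0: enter COMMENT mode (saw '/*')
exit COMMENT mode (now at pos=15)
pos=15: emit LPAREN '('
pos=16: emit ID 'foo' (now at pos=19)
pos=19: emit SEMI ';'
pos=21: emit LPAREN '('
pos=22: emit ID 'n' (now at pos=23)
pos=24: emit STAR '*'
pos=26: emit PLUS '+'
pos=27: enter STRING mode
pos=27: emit STR "hi" (now at pos=31)
DONE. 8 tokens: [LPAREN, ID, SEMI, LPAREN, ID, STAR, PLUS, STR]
Position 26: char is '+' -> PLUS

Answer: PLUS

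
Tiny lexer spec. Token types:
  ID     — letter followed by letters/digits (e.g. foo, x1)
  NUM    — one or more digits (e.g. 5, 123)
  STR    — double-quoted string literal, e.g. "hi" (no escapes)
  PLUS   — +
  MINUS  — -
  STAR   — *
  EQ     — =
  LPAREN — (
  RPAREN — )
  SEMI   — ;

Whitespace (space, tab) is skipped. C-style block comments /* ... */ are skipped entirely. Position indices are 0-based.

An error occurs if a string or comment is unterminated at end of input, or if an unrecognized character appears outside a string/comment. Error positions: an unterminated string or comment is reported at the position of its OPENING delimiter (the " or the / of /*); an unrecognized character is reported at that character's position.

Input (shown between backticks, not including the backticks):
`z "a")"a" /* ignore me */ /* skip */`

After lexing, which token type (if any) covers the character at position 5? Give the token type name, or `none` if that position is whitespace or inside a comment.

Answer: RPAREN

Derivation:
pos=0: emit ID 'z' (now at pos=1)
pos=2: enter STRING mode
pos=2: emit STR "a" (now at pos=5)
pos=5: emit RPAREN ')'
pos=6: enter STRING mode
pos=6: emit STR "a" (now at pos=9)
pos=10: enter COMMENT mode (saw '/*')
exit COMMENT mode (now at pos=25)
pos=26: enter COMMENT mode (saw '/*')
exit COMMENT mode (now at pos=36)
DONE. 4 tokens: [ID, STR, RPAREN, STR]
Position 5: char is ')' -> RPAREN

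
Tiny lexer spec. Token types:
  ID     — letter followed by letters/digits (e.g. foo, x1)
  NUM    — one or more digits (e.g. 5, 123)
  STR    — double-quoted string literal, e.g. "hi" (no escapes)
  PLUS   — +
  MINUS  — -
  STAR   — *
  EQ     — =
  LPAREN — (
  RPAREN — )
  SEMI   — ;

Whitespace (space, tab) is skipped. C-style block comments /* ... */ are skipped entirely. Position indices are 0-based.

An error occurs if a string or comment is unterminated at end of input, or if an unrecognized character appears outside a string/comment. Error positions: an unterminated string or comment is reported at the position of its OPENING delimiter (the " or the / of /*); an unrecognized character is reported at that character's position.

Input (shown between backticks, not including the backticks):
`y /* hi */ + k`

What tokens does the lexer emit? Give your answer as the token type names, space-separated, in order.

pos=0: emit ID 'y' (now at pos=1)
pos=2: enter COMMENT mode (saw '/*')
exit COMMENT mode (now at pos=10)
pos=11: emit PLUS '+'
pos=13: emit ID 'k' (now at pos=14)
DONE. 3 tokens: [ID, PLUS, ID]

Answer: ID PLUS ID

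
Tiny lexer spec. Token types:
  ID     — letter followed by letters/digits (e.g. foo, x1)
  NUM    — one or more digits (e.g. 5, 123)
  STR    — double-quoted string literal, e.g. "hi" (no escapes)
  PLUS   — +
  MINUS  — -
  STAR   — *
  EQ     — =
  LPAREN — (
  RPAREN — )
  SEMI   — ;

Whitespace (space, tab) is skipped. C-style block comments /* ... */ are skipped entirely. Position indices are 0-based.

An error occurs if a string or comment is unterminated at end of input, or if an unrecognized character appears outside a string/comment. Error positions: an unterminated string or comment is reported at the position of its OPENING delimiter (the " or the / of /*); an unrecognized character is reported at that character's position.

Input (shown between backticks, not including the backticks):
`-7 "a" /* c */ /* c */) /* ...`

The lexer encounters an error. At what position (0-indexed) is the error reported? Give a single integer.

pos=0: emit MINUS '-'
pos=1: emit NUM '7' (now at pos=2)
pos=3: enter STRING mode
pos=3: emit STR "a" (now at pos=6)
pos=7: enter COMMENT mode (saw '/*')
exit COMMENT mode (now at pos=14)
pos=15: enter COMMENT mode (saw '/*')
exit COMMENT mode (now at pos=22)
pos=22: emit RPAREN ')'
pos=24: enter COMMENT mode (saw '/*')
pos=24: ERROR — unterminated comment (reached EOF)

Answer: 24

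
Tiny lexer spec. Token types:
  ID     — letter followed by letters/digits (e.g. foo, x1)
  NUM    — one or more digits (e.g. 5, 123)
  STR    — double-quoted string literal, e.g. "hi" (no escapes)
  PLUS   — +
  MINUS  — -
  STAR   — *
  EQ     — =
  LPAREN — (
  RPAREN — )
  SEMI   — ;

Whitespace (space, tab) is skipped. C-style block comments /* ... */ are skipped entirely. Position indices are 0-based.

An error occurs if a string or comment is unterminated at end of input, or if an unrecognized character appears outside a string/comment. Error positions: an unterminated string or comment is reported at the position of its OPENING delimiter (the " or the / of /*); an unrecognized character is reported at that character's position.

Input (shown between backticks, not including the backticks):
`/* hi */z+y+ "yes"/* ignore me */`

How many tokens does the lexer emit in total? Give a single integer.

pos=0: enter COMMENT mode (saw '/*')
exit COMMENT mode (now at pos=8)
pos=8: emit ID 'z' (now at pos=9)
pos=9: emit PLUS '+'
pos=10: emit ID 'y' (now at pos=11)
pos=11: emit PLUS '+'
pos=13: enter STRING mode
pos=13: emit STR "yes" (now at pos=18)
pos=18: enter COMMENT mode (saw '/*')
exit COMMENT mode (now at pos=33)
DONE. 5 tokens: [ID, PLUS, ID, PLUS, STR]

Answer: 5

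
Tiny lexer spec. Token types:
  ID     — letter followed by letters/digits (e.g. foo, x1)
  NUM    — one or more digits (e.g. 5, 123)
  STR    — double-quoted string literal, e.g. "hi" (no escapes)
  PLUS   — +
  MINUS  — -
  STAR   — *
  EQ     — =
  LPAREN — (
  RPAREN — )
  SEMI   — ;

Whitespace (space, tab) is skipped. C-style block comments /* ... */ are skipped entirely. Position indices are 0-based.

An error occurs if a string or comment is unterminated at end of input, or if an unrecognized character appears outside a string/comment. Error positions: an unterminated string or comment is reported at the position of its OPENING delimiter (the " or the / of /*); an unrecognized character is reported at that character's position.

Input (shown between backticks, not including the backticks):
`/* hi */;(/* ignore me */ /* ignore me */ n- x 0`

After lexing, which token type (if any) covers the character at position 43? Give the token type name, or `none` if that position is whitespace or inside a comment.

pos=0: enter COMMENT mode (saw '/*')
exit COMMENT mode (now at pos=8)
pos=8: emit SEMI ';'
pos=9: emit LPAREN '('
pos=10: enter COMMENT mode (saw '/*')
exit COMMENT mode (now at pos=25)
pos=26: enter COMMENT mode (saw '/*')
exit COMMENT mode (now at pos=41)
pos=42: emit ID 'n' (now at pos=43)
pos=43: emit MINUS '-'
pos=45: emit ID 'x' (now at pos=46)
pos=47: emit NUM '0' (now at pos=48)
DONE. 6 tokens: [SEMI, LPAREN, ID, MINUS, ID, NUM]
Position 43: char is '-' -> MINUS

Answer: MINUS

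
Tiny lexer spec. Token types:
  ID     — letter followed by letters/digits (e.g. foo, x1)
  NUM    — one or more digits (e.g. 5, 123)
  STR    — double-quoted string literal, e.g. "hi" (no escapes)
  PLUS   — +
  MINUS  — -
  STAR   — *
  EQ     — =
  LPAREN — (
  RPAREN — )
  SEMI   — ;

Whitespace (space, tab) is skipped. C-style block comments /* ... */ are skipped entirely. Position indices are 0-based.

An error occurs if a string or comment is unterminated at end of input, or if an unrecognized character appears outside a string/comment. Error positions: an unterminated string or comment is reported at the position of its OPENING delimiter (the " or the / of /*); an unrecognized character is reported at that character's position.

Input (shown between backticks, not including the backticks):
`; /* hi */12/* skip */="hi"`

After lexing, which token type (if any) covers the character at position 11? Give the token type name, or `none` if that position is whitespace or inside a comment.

pos=0: emit SEMI ';'
pos=2: enter COMMENT mode (saw '/*')
exit COMMENT mode (now at pos=10)
pos=10: emit NUM '12' (now at pos=12)
pos=12: enter COMMENT mode (saw '/*')
exit COMMENT mode (now at pos=22)
pos=22: emit EQ '='
pos=23: enter STRING mode
pos=23: emit STR "hi" (now at pos=27)
DONE. 4 tokens: [SEMI, NUM, EQ, STR]
Position 11: char is '2' -> NUM

Answer: NUM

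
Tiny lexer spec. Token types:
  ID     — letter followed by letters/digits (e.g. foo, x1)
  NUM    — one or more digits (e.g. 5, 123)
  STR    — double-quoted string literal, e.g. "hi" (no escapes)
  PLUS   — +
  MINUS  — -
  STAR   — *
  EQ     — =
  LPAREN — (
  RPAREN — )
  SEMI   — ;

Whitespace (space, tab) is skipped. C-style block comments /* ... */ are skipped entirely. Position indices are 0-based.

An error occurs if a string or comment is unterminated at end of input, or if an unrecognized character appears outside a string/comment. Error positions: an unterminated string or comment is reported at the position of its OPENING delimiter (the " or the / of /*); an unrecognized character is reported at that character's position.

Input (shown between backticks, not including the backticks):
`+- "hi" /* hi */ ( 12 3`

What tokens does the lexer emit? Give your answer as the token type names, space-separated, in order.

Answer: PLUS MINUS STR LPAREN NUM NUM

Derivation:
pos=0: emit PLUS '+'
pos=1: emit MINUS '-'
pos=3: enter STRING mode
pos=3: emit STR "hi" (now at pos=7)
pos=8: enter COMMENT mode (saw '/*')
exit COMMENT mode (now at pos=16)
pos=17: emit LPAREN '('
pos=19: emit NUM '12' (now at pos=21)
pos=22: emit NUM '3' (now at pos=23)
DONE. 6 tokens: [PLUS, MINUS, STR, LPAREN, NUM, NUM]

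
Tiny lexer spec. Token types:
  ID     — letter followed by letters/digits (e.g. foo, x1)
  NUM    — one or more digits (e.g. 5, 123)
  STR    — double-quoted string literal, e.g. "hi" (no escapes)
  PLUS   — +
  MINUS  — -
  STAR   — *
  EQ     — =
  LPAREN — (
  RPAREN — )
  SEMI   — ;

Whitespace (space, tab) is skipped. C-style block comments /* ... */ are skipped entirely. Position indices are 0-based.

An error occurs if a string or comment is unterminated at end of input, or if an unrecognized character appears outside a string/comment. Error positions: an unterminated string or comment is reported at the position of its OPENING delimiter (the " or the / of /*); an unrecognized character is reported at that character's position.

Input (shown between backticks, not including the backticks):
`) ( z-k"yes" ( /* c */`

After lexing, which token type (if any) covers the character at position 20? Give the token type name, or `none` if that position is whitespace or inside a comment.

pos=0: emit RPAREN ')'
pos=2: emit LPAREN '('
pos=4: emit ID 'z' (now at pos=5)
pos=5: emit MINUS '-'
pos=6: emit ID 'k' (now at pos=7)
pos=7: enter STRING mode
pos=7: emit STR "yes" (now at pos=12)
pos=13: emit LPAREN '('
pos=15: enter COMMENT mode (saw '/*')
exit COMMENT mode (now at pos=22)
DONE. 7 tokens: [RPAREN, LPAREN, ID, MINUS, ID, STR, LPAREN]
Position 20: char is '*' -> none

Answer: none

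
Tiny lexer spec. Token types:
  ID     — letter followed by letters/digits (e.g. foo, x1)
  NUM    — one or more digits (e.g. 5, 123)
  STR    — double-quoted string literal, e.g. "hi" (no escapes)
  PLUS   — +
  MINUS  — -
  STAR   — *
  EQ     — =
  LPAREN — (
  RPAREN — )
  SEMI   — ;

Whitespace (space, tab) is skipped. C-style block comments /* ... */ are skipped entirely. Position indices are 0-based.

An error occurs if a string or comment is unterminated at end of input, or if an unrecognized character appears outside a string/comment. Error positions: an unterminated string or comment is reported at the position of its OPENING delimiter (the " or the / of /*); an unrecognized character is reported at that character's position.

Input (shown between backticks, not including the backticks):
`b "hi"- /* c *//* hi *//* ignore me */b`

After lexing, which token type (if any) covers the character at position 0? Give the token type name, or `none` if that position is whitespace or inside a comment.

Answer: ID

Derivation:
pos=0: emit ID 'b' (now at pos=1)
pos=2: enter STRING mode
pos=2: emit STR "hi" (now at pos=6)
pos=6: emit MINUS '-'
pos=8: enter COMMENT mode (saw '/*')
exit COMMENT mode (now at pos=15)
pos=15: enter COMMENT mode (saw '/*')
exit COMMENT mode (now at pos=23)
pos=23: enter COMMENT mode (saw '/*')
exit COMMENT mode (now at pos=38)
pos=38: emit ID 'b' (now at pos=39)
DONE. 4 tokens: [ID, STR, MINUS, ID]
Position 0: char is 'b' -> ID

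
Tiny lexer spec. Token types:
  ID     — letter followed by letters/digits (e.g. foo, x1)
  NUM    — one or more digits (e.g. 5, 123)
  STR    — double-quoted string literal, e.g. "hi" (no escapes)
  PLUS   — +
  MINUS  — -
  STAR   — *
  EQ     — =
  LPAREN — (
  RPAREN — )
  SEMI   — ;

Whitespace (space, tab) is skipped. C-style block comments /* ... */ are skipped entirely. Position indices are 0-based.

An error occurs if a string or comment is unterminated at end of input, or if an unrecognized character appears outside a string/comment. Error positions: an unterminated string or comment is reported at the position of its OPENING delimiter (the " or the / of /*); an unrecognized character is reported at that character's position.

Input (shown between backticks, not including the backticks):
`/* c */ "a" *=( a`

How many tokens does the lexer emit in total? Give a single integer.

pos=0: enter COMMENT mode (saw '/*')
exit COMMENT mode (now at pos=7)
pos=8: enter STRING mode
pos=8: emit STR "a" (now at pos=11)
pos=12: emit STAR '*'
pos=13: emit EQ '='
pos=14: emit LPAREN '('
pos=16: emit ID 'a' (now at pos=17)
DONE. 5 tokens: [STR, STAR, EQ, LPAREN, ID]

Answer: 5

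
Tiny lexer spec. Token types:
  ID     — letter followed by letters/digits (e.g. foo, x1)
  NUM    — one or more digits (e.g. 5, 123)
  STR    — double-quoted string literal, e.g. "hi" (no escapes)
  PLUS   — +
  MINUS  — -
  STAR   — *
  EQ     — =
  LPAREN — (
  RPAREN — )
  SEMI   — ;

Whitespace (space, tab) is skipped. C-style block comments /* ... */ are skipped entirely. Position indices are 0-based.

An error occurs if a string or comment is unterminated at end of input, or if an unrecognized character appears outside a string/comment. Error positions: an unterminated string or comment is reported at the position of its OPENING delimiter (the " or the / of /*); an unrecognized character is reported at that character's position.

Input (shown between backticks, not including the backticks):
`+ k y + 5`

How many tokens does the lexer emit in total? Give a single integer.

pos=0: emit PLUS '+'
pos=2: emit ID 'k' (now at pos=3)
pos=4: emit ID 'y' (now at pos=5)
pos=6: emit PLUS '+'
pos=8: emit NUM '5' (now at pos=9)
DONE. 5 tokens: [PLUS, ID, ID, PLUS, NUM]

Answer: 5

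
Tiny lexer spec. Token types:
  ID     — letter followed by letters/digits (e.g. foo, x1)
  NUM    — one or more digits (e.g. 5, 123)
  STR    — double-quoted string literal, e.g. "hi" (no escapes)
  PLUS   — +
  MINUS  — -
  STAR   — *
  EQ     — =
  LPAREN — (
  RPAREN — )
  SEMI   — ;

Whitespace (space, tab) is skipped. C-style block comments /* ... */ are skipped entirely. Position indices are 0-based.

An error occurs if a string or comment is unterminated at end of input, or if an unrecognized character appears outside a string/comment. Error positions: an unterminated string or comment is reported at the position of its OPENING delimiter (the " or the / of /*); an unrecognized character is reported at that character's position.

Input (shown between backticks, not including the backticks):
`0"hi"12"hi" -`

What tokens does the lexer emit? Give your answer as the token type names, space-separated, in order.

Answer: NUM STR NUM STR MINUS

Derivation:
pos=0: emit NUM '0' (now at pos=1)
pos=1: enter STRING mode
pos=1: emit STR "hi" (now at pos=5)
pos=5: emit NUM '12' (now at pos=7)
pos=7: enter STRING mode
pos=7: emit STR "hi" (now at pos=11)
pos=12: emit MINUS '-'
DONE. 5 tokens: [NUM, STR, NUM, STR, MINUS]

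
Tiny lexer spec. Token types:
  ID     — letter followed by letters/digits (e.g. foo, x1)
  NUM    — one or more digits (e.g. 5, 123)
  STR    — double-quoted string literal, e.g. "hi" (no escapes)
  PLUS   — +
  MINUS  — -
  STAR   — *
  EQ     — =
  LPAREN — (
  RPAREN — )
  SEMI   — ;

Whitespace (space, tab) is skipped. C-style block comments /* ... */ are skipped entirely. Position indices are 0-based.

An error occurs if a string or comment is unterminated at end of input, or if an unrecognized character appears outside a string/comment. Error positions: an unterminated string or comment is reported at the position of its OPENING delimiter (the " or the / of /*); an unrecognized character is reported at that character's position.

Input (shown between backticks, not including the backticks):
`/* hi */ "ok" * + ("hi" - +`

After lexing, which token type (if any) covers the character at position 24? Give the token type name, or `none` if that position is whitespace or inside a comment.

pos=0: enter COMMENT mode (saw '/*')
exit COMMENT mode (now at pos=8)
pos=9: enter STRING mode
pos=9: emit STR "ok" (now at pos=13)
pos=14: emit STAR '*'
pos=16: emit PLUS '+'
pos=18: emit LPAREN '('
pos=19: enter STRING mode
pos=19: emit STR "hi" (now at pos=23)
pos=24: emit MINUS '-'
pos=26: emit PLUS '+'
DONE. 7 tokens: [STR, STAR, PLUS, LPAREN, STR, MINUS, PLUS]
Position 24: char is '-' -> MINUS

Answer: MINUS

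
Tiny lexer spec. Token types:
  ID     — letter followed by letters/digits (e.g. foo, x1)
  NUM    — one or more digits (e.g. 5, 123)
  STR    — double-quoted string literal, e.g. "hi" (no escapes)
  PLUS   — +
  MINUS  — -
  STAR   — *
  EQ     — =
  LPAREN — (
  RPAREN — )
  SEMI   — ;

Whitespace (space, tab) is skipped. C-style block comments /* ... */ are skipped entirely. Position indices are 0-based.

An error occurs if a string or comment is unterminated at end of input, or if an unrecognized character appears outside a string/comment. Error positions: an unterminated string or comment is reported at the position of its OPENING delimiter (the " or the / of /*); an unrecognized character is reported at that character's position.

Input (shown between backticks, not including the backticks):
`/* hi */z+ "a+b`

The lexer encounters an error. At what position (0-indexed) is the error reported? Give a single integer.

pos=0: enter COMMENT mode (saw '/*')
exit COMMENT mode (now at pos=8)
pos=8: emit ID 'z' (now at pos=9)
pos=9: emit PLUS '+'
pos=11: enter STRING mode
pos=11: ERROR — unterminated string

Answer: 11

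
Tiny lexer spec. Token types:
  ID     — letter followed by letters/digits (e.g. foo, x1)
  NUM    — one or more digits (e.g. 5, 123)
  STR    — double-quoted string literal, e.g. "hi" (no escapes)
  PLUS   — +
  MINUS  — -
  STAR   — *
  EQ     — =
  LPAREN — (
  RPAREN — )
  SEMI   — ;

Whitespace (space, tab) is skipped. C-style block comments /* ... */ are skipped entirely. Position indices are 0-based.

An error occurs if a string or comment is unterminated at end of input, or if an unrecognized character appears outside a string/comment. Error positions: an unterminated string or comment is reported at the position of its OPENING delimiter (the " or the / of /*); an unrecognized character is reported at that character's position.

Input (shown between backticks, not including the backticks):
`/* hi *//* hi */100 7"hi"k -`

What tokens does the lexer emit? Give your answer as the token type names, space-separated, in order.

pos=0: enter COMMENT mode (saw '/*')
exit COMMENT mode (now at pos=8)
pos=8: enter COMMENT mode (saw '/*')
exit COMMENT mode (now at pos=16)
pos=16: emit NUM '100' (now at pos=19)
pos=20: emit NUM '7' (now at pos=21)
pos=21: enter STRING mode
pos=21: emit STR "hi" (now at pos=25)
pos=25: emit ID 'k' (now at pos=26)
pos=27: emit MINUS '-'
DONE. 5 tokens: [NUM, NUM, STR, ID, MINUS]

Answer: NUM NUM STR ID MINUS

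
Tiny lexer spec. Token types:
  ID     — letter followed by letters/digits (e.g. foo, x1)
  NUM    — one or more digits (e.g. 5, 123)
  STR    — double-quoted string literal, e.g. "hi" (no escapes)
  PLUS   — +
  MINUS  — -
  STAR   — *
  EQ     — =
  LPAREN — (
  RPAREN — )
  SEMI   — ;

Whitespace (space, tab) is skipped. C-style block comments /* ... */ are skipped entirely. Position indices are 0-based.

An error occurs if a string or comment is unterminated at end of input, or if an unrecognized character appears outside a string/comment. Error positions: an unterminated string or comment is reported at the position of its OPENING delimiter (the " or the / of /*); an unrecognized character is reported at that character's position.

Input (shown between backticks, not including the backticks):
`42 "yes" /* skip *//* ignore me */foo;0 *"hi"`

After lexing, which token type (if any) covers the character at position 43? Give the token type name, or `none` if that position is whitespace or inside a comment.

pos=0: emit NUM '42' (now at pos=2)
pos=3: enter STRING mode
pos=3: emit STR "yes" (now at pos=8)
pos=9: enter COMMENT mode (saw '/*')
exit COMMENT mode (now at pos=19)
pos=19: enter COMMENT mode (saw '/*')
exit COMMENT mode (now at pos=34)
pos=34: emit ID 'foo' (now at pos=37)
pos=37: emit SEMI ';'
pos=38: emit NUM '0' (now at pos=39)
pos=40: emit STAR '*'
pos=41: enter STRING mode
pos=41: emit STR "hi" (now at pos=45)
DONE. 7 tokens: [NUM, STR, ID, SEMI, NUM, STAR, STR]
Position 43: char is 'i' -> STR

Answer: STR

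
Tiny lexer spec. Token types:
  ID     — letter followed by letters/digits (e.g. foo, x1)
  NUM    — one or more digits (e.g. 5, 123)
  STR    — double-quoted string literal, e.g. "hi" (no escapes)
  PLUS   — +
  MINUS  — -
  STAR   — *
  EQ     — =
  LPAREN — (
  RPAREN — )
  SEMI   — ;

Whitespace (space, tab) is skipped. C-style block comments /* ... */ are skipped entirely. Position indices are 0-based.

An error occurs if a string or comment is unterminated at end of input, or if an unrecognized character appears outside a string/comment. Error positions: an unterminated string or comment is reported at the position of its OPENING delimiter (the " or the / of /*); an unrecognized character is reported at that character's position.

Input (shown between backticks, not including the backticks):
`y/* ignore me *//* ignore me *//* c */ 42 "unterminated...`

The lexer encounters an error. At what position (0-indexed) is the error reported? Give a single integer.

pos=0: emit ID 'y' (now at pos=1)
pos=1: enter COMMENT mode (saw '/*')
exit COMMENT mode (now at pos=16)
pos=16: enter COMMENT mode (saw '/*')
exit COMMENT mode (now at pos=31)
pos=31: enter COMMENT mode (saw '/*')
exit COMMENT mode (now at pos=38)
pos=39: emit NUM '42' (now at pos=41)
pos=42: enter STRING mode
pos=42: ERROR — unterminated string

Answer: 42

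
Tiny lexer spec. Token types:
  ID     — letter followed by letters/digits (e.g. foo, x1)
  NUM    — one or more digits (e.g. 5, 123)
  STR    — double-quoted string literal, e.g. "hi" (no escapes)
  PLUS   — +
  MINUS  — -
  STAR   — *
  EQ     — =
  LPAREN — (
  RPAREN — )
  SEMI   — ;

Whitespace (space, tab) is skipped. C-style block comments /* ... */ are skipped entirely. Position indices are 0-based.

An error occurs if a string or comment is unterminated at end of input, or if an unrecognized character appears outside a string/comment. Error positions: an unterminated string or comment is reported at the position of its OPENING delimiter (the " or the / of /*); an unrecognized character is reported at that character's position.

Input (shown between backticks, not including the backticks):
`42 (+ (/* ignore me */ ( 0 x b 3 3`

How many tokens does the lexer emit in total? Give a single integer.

Answer: 10

Derivation:
pos=0: emit NUM '42' (now at pos=2)
pos=3: emit LPAREN '('
pos=4: emit PLUS '+'
pos=6: emit LPAREN '('
pos=7: enter COMMENT mode (saw '/*')
exit COMMENT mode (now at pos=22)
pos=23: emit LPAREN '('
pos=25: emit NUM '0' (now at pos=26)
pos=27: emit ID 'x' (now at pos=28)
pos=29: emit ID 'b' (now at pos=30)
pos=31: emit NUM '3' (now at pos=32)
pos=33: emit NUM '3' (now at pos=34)
DONE. 10 tokens: [NUM, LPAREN, PLUS, LPAREN, LPAREN, NUM, ID, ID, NUM, NUM]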